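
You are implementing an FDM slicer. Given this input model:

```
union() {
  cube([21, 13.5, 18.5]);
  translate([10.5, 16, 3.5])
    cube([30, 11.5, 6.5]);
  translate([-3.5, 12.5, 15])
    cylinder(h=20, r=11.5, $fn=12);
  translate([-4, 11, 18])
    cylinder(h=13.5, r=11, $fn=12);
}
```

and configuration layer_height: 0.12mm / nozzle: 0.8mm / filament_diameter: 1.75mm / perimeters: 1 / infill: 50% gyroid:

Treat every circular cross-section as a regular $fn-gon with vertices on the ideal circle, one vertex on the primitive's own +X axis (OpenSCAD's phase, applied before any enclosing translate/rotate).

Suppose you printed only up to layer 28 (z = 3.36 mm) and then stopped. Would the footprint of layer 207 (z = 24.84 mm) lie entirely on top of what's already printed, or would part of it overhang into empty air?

Compare the two slices. At z = 3.36: the cube is present — its section is the full 21×13.5 rectangle (area 283.50 mm²); the cube at (10.5, 16) is not intersected at this z (z outside [3.5, 10]); the cylinder at (-3.5, 12.5) does not reach this height (z outside [15, 35]); the cylinder at (-4, 11) is not intersected at this z (z outside [18, 31.5]); Merging all regions: only the 21×13.5 cube is present, so the union is just that shape — area = 283.50 mm². At z = 24.84: the cube is absent (z outside [0, 18.5]); the cube at (10.5, 16) does not reach this height (z outside [3.5, 10]); the r=11.5 cylinder at (-3.5, 12.5) gives a regular 12-gon of circumradius 11.5 (constant along its height) (area = (12/2)·11.500²·sin(360°/12) = 396.75 mm²); the r=11 cylinder at (-4, 11) gives a regular 12-gon of circumradius 11 (constant along its height) (area = (12/2)·11.000²·sin(360°/12) = 363.00 mm²); Combining (union): the regions partially overlap — summed areas 759.75 mm² minus the doubly-counted overlap 343.04 mm² gives 416.71 mm² — area = 416.71 mm². Checking containment: at z = 24.84 the cross-section extends beyond the z = 3.36 cross-section by about 345.46 mm².

part overhangs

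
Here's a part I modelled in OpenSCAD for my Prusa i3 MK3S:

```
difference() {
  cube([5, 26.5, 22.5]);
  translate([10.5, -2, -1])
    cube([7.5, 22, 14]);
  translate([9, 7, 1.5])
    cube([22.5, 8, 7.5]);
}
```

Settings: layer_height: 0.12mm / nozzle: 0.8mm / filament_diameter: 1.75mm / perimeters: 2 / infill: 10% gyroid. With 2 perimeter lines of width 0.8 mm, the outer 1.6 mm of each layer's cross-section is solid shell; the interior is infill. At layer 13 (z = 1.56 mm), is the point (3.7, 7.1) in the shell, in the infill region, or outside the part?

At z = 1.56 mm: the 5×26.5 cube contributes its full rectangle; the cube at (10.5, -2) (footprint 7.5×22) is included at this height; the 22.5×8 cube at (9, 7) contributes its full rectangle; After the difference (first − rest): starting from the 5×26.5 cube, the 7.5×22 cube at (10.5, -2) misses the remaining region (no effect); the 22.5×8 cube at (9, 7) misses the remaining region (no effect) — 1 connected region. Overall, the cross-section is a single solid region. The nearest boundary edge runs (5.00, 26.50)→(5.00, 0.00); distance from the point to it = 1.30 mm. The point is inside the cross-section, 1.30 mm from the nearest boundary — within the 1.6 mm shell band (2 × 0.8).

shell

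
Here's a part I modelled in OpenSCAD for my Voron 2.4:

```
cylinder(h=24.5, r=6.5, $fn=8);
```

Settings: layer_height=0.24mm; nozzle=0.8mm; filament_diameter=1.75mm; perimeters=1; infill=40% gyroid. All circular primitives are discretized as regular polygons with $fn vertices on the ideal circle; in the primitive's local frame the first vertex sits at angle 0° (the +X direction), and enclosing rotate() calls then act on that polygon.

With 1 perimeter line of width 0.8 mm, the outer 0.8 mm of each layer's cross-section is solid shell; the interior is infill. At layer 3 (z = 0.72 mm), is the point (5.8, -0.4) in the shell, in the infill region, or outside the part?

At z = 0.72 mm: the cylinder: section is a regular 8-gon, circumradius r=6.5. Overall, the cross-section is a single solid region. The nearest boundary edge runs (4.60, -4.60)→(6.50, 0.00); distance from the point to it = 0.49 mm. The point is inside the cross-section, 0.49 mm from the nearest boundary — within the 0.8 mm shell band (1 × 0.8).

shell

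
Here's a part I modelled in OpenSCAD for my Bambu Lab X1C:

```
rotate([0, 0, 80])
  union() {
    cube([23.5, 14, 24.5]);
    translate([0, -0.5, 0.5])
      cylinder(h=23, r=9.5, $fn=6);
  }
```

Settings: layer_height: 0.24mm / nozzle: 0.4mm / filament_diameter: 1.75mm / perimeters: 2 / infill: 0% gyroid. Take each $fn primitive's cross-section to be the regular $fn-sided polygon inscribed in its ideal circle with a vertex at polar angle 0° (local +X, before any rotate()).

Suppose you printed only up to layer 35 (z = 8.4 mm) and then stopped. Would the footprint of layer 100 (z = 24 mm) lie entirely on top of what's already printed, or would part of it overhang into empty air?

entirely on top

Compare the two slices. At z = 8.4: the cube (footprint 23.5×14) is included at this height (area 329.00 mm²); the r=9.5 cylinder at (0, -0.5) gives a regular 6-gon of circumradius 9.5 (constant along its height) (area = (6/2)·9.500²·sin(360°/6) = 234.48 mm²); Combining (union): the regions partially overlap — summed areas 563.48 mm² minus the doubly-counted overlap 53.94 mm² gives 509.54 mm² — area = 509.54 mm²; (whole slice rotated 80° about Z — lengths, areas and connectivity unchanged). At z = 24: the cube (footprint 23.5×14) is included at this height (area 329.00 mm²); the cylinder at (0, -0.5) does not reach this height (z outside [0.5, 23.5]); Combining (union): only the 23.5×14 cube is present, so the union is just that shape — area = 329.00 mm²; (whole slice rotated 80° about Z — lengths, areas and connectivity unchanged). Checking containment: the cross-section at z = 24 is a subset of the cross-section at z = 8.4.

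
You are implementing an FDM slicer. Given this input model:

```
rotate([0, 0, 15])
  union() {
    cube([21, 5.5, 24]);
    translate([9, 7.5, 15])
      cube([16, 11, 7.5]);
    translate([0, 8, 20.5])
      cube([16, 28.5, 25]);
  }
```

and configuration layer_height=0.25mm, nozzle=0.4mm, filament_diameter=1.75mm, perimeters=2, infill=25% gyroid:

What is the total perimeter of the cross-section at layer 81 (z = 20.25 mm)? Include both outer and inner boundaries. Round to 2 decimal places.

At z = 20.25 mm: the cube is present — its section is the full 21×5.5 rectangle (perimeter 53.00 mm); the 16×11 cube at (9, 7.5) contributes its full rectangle (perimeter 54.00 mm); the cube at (0, 8) is not intersected at this z (z outside [20.5, 45.5]); Taking the union: the 2 present regions are separate (no shared area or edge), so areas and boundary lengths simply add and each stays a separate island — boundary = 107.00 mm; (rotated 15° about Z; rotation is an isometry so areas/perimeters/island counts are preserved). Overall, the cross-section has 2 separate islands. Total boundary length (outer) = 107.00 mm.

107.00 mm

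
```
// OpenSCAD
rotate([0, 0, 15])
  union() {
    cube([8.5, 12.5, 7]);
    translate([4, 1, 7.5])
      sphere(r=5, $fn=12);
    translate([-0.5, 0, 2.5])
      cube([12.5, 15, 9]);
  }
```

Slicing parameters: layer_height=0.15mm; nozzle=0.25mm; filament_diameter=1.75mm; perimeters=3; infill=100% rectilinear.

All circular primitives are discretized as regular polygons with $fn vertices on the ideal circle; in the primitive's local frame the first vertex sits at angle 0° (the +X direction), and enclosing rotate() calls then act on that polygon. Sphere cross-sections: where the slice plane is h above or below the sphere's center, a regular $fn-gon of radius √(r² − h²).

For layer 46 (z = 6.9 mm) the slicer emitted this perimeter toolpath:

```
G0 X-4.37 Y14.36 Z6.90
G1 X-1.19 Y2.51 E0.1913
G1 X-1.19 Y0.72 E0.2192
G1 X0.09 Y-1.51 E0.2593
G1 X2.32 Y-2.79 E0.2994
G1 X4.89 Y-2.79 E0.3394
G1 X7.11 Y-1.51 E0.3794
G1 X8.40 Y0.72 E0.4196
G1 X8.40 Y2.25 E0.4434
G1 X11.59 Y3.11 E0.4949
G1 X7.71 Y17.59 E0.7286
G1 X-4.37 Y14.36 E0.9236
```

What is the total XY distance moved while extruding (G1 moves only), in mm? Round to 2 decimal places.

59.24 mm

Sum the Euclidean lengths of each G1 segment: total = 59.24 mm.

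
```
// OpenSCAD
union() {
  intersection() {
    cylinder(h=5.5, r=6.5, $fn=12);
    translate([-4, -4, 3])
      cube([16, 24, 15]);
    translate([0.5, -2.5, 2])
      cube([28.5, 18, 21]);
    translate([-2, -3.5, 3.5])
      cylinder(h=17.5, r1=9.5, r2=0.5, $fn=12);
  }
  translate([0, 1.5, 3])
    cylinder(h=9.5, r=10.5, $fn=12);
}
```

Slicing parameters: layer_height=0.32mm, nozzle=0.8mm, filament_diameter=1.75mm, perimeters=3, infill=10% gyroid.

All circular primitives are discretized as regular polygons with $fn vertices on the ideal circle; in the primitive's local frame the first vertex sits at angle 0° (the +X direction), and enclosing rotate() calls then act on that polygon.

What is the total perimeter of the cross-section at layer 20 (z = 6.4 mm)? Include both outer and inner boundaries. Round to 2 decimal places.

65.22 mm

At z = 6.4 mm: the cylinder does not reach this height (z outside [0, 5.5]); the cube at (-4, -4) (footprint 16×24) is included at this height (perimeter 80.00 mm); the cube at (0.5, -2.5) (footprint 28.5×18) is included at this height (perimeter 93.00 mm); the cone at (-2, -3.5) contributes a regular 12-gon of circumradius 8.009 (interpolated between r1=9.5 and r2=0.5 at t=0.166) (perimeter = 2·12·8.009·sin(180°/12) = 49.75 mm); Keeping only the common overlap: at least one operand is absent at this height, so nothing remains; the r=10.5 cylinder at (0, 1.5) gives a regular 12-gon of circumradius 10.5 (constant along its height) (perimeter = 2·12·10.500·sin(180°/12) = 65.22 mm); Merging all regions: only the r=10.5 cylinder at (0, 1.5) is present, so the union is just that shape — boundary = 65.22 mm. Overall, the cross-section is a single solid region. Total boundary length (outer) = 65.22 mm.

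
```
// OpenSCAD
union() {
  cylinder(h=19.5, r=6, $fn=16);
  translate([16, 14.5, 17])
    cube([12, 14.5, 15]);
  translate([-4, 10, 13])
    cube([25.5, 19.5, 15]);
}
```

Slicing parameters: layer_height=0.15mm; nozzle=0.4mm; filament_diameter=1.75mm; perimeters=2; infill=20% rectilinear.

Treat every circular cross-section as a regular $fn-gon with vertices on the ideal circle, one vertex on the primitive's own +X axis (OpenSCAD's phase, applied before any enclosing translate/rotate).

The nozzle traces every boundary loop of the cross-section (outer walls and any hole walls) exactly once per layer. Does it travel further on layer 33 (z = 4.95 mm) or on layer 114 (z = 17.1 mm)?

layer 114 (z = 17.1 mm)

Layer 33 (z = 4.95): the cylinder: section is a regular 16-gon, circumradius r=6 (perimeter = 2·16·6.000·sin(180°/16) = 37.46 mm); the cube at (16, 14.5) is not intersected at this z (z outside [17, 32]); the cube at (-4, 10) is absent (z outside [13, 28]); Combining (union): only the r=6 cylinder is present, so the union is just that shape — boundary = 37.46 mm. So its perimeter = 37.46 mm. Layer 114 (z = 17.1): the r=6 cylinder contributes a regular 16-gon of circumradius 6 (perimeter = 2·16·6.000·sin(180°/16) = 37.46 mm); the cube at (16, 14.5) is present — its section is the full 12×14.5 rectangle (perimeter 53.00 mm); the 25.5×19.5 cube at (-4, 10) contributes its full rectangle (perimeter 90.00 mm); Taking the union: the regions partially overlap (shared area 79.75 mm²), so the edge portions inside another operand are dropped and the merged outline is re-measured after clipping — boundary = 140.46 mm. So its perimeter = 140.46 mm. Layer 114 is larger (140.46 vs 37.46 mm).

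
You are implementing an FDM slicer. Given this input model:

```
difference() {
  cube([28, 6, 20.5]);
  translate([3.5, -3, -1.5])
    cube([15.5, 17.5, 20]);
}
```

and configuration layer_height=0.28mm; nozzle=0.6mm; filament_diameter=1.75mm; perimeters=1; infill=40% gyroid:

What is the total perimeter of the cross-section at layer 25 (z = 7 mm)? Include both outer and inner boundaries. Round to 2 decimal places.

49.00 mm

At z = 7 mm: the cube is present — its section is the full 28×6 rectangle (perimeter 68.00 mm); the cube at (3.5, -3) is present — its section is the full 15.5×17.5 rectangle (perimeter 66.00 mm); After the difference (first − rest): starting from the 28×6 cube, the 15.5×17.5 cube at (3.5, -3) partially overlaps it — only the 93.00 mm² overlap (of its 271.25 mm²) is removed, clipping the outline — boundary = 49.00 mm. Overall, the cross-section has 2 separate islands. Total boundary length (outer) = 49.00 mm.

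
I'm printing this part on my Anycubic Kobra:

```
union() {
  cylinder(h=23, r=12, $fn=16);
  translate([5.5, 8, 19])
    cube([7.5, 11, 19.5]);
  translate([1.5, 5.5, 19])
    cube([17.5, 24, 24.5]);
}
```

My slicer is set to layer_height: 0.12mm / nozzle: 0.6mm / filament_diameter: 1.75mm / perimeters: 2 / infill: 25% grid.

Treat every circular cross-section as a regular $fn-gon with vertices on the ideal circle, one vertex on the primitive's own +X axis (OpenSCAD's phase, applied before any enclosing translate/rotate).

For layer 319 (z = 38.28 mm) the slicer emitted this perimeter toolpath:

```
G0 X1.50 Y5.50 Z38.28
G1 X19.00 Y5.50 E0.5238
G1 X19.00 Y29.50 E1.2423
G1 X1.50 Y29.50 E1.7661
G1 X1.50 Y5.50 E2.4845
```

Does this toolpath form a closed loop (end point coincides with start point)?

Start point (G0): (1.50, 5.50). End point (last G1): the path returns to the start — closed.

yes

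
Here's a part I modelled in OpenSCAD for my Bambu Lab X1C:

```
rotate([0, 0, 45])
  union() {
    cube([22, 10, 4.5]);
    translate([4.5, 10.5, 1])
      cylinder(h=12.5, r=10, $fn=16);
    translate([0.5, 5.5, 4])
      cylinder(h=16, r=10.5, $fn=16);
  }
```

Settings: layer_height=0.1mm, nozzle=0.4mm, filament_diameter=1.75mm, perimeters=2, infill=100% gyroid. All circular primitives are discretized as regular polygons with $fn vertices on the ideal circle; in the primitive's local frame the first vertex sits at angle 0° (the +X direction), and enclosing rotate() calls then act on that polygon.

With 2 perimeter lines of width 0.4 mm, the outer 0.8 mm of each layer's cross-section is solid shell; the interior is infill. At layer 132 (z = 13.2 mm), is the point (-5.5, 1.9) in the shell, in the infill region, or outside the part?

At z = 13.2 mm: the cube does not reach this height (z outside [0, 4.5]); the r=10 cylinder at (4.5, 10.5) gives a regular 16-gon of circumradius 10 (constant along its height); the cylinder at (0.5, 5.5): section is a regular 16-gon, circumradius r=10.5; Merging all regions: the regions partially overlap (shared area 194.04 mm²), so overlapping operands fuse into one piece — 1 connected region; (rotated 45° about Z; rotation is an isometry so areas/perimeters/island counts are preserved). Overall, the cross-section is a single solid region. Undo the 45° rotation: the query point maps to (-2.546, 5.233) in the un-rotated model frame. The nearest boundary edge runs (-9.20, 1.48)→(-10.00, 5.50); distance from the point to it = 7.26 mm. The point is inside the cross-section and 7.26 mm from the nearest boundary — more than the 0.8 mm shell width (2 × 0.4), so it's in the infill interior.

infill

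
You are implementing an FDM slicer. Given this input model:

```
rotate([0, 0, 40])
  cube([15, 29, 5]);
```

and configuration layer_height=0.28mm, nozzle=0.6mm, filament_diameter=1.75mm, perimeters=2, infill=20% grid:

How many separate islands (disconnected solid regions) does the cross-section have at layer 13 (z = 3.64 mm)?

At z = 3.64 mm: the cube (footprint 15×29) is included at this height; (rotated 40° about Z; rotation is an isometry so areas/perimeters/island counts are preserved). Overall, the cross-section is a single solid region. Island count = 1.

1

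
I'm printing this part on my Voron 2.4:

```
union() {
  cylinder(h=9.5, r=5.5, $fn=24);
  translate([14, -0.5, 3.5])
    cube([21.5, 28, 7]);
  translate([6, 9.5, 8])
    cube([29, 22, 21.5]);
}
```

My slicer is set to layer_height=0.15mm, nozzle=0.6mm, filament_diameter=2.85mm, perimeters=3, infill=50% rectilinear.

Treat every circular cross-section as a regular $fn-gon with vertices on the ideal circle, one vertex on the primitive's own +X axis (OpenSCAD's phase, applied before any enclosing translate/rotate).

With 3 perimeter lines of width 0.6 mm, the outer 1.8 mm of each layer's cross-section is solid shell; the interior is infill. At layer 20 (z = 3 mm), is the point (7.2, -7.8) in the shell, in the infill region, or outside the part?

outside

At z = 3 mm: the cylinder: section is a regular 24-gon, circumradius r=5.5; the cube at (14, -0.5) does not reach this height (z outside [3.5, 10.5]); the cube at (6, 9.5) is absent (z outside [8, 29.5]); Combining (union): only the r=5.5 cylinder is present, so the union is just that shape — 1 connected region. Overall, the cross-section is a single solid region. The nearest boundary edge runs (2.75, -4.76)→(3.89, -3.89); distance from the point to it = 5.12 mm. The point is not inside any of the regions above, so it lies outside the cross-section (5.12 mm from the nearest boundary).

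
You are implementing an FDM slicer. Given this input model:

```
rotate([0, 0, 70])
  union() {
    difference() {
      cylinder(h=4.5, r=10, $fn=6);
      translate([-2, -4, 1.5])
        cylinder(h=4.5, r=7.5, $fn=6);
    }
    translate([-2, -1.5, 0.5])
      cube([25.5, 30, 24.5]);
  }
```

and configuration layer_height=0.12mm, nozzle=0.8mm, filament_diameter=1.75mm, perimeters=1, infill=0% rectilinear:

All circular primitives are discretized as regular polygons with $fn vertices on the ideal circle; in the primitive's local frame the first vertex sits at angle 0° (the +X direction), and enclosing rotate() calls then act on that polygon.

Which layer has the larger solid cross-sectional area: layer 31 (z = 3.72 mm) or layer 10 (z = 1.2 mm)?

layer 10 (z = 1.2 mm)

Layer 31 (z = 3.72): the cylinder: section is a regular 6-gon, circumradius r=10 (area = (6/2)·10.000²·sin(360°/6) = 259.81 mm²); the r=7.5 cylinder at (-2, -4) gives a regular 6-gon of circumradius 7.5 (constant along its height) (area = (6/2)·7.500²·sin(360°/6) = 146.14 mm²); After the difference (first − rest): starting from the r=10 cylinder (259.81 mm²), the r=7.5 cylinder at (-2, -4) partially overlaps it — only the 120.59 mm² overlap (of its 146.14 mm²) is removed, clipping the outline — area = 139.22 mm²; the 25.5×30 cube at (-2, -1.5) contributes its full rectangle (area 765.00 mm²); Merging all regions: the regions partially overlap — summed areas 904.22 mm² minus the doubly-counted overlap 80.03 mm² gives 824.19 mm² — area = 824.19 mm²; (rotated 70° about Z; rotation is an isometry so areas/perimeters/island counts are preserved). So its area = 824.19 mm². Layer 10 (z = 1.2): the r=10 cylinder contributes a regular 6-gon of circumradius 10 (area = (6/2)·10.000²·sin(360°/6) = 259.81 mm²); the cylinder at (-2, -4) is not intersected at this z (z outside [1.5, 6]); Taking the first minus the rest: none of the subtracted shapes is present at this height, so the r=10 cylinder is unchanged — area = 259.81 mm²; the 25.5×30 cube at (-2, -1.5) contributes its full rectangle (area 765.00 mm²); Taking the union: the regions partially overlap — summed areas 1024.81 mm² minus the doubly-counted overlap 99.62 mm² gives 925.18 mm² — area = 925.18 mm²; (rotated 70° about Z; rotation is an isometry so areas/perimeters/island counts are preserved). So its area = 925.18 mm². Layer 10 is larger (925.18 vs 824.19 mm²).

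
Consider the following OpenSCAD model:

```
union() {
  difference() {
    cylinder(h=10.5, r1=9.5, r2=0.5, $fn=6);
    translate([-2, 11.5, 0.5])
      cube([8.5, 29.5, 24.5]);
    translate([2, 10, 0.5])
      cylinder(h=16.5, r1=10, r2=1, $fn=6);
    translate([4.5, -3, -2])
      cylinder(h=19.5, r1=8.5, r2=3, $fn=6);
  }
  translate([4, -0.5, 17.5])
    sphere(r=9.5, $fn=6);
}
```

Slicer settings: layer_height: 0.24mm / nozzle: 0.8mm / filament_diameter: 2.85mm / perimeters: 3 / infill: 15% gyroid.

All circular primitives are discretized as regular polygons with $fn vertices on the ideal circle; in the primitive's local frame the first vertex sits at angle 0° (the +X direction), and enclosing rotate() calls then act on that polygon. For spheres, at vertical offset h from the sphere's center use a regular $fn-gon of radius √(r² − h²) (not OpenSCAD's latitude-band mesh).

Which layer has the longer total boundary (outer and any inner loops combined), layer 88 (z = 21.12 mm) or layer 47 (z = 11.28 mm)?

layer 88 (z = 21.12 mm)

Layer 88 (z = 21.12): the cone is not intersected at this z (z outside [0, 10.5]); the 8.5×29.5 cube at (-2, 11.5) contributes its full rectangle (perimeter 76.00 mm); the cone at (2, 10) is absent (z outside [0.5, 17]); the cone at (4.5, -3) does not reach this height (z outside [-2, 17.5]); After the difference (first − rest): the first operand is absent here, so nothing remains; the r=9.5 sphere at (4, -0.5) contributes a regular 6-gon of circumradius √(9.5²−3.62²) = 8.783 (perimeter = 2·6·8.783·sin(180°/6) = 52.70 mm); Merging all regions: only the r=9.5 sphere at (4, -0.5) is present, so the union is just that shape — boundary = 52.70 mm. So its perimeter = 52.70 mm. Layer 47 (z = 11.28): the cone is not intersected at this z (z outside [0, 10.5]); the 8.5×29.5 cube at (-2, 11.5) contributes its full rectangle (perimeter 76.00 mm); the cone at (2, 10): at t=0.653 of its height the radius interpolates to r₁+(r₂−r₁)t = 4.120, giving a regular 6-gon of that circumradius (perimeter = 2·6·4.120·sin(180°/6) = 24.72 mm); the cone at (4.5, -3) contributes a regular 6-gon of circumradius 4.754 (interpolated between r1=8.5 and r2=3 at t=0.681) (perimeter = 2·6·4.754·sin(180°/6) = 28.53 mm); After the difference (first − rest): the first operand is absent here, so nothing remains; the sphere at (4, -0.5): section is a regular 6-gon, circumradius = √(r²−h²) = √(9.5²−6.22²) = 7.181 (perimeter = 2·6·7.181·sin(180°/6) = 43.08 mm); Combining (union): only the r=9.5 sphere at (4, -0.5) is present, so the union is just that shape — boundary = 43.08 mm. So its perimeter = 43.08 mm. Layer 88 is larger (52.70 vs 43.08 mm).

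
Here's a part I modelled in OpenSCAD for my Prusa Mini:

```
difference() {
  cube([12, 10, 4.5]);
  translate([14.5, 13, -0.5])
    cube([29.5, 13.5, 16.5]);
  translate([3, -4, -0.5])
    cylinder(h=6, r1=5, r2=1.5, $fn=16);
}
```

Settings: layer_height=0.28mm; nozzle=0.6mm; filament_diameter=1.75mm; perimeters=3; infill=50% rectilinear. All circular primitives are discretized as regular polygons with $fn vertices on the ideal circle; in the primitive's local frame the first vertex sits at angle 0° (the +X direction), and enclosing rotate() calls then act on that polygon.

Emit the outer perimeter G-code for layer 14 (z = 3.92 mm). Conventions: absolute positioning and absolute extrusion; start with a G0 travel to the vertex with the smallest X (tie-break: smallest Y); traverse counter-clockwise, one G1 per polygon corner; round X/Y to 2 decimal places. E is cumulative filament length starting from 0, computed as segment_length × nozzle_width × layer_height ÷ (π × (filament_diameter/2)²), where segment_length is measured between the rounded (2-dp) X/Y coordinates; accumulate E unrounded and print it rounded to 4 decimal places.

G0 X0.00 Y0.00 Z3.92
G1 X12.00 Y0.00 E0.8382
G1 X12.00 Y10.00 E1.5366
G1 X0.00 Y10.00 E2.3748
G1 X0.00 Y0.00 E3.0732

At z = 3.92 mm: the 12×10 cube contributes its full rectangle; the 29.5×13.5 cube at (14.5, 13) contributes its full rectangle; the cone at (3, -4) contributes a regular 16-gon of circumradius 2.422 (interpolated between r1=5 and r2=1.5 at t=0.737); After the difference (first − rest): starting from the 12×10 cube, the 29.5×13.5 cube at (14.5, 13) misses the remaining region (no effect); the cone at (3, -4) misses the remaining region (no effect) — 1 connected region. The outline is a single polygon with 4 vertices. Extrusion per mm of travel: 0.6 × 0.28 / (π × 0.875²) = 0.069846. Accumulating E over each segment gives final E = 3.0732.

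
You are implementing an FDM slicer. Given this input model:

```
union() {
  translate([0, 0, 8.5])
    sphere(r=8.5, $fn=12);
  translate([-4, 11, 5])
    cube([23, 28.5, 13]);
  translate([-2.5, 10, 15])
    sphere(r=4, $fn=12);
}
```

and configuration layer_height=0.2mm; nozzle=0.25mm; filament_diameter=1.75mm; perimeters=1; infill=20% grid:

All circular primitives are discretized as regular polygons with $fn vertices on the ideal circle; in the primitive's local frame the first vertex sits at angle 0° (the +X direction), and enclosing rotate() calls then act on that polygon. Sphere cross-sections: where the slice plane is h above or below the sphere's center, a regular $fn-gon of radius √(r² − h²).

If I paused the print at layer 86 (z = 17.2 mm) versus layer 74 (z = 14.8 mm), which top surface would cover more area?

layer 74 (z = 14.8 mm)

Layer 86 (z = 17.2): the sphere is absent (|z−center|=8.700 > r=8.5); the cube at (-4, 11) is present — its section is the full 23×28.5 rectangle (area 655.50 mm²); the sphere at (-2.5, 10): section is a regular 12-gon, circumradius = √(r²−h²) = √(4²−2.2²) = 3.341 (area = (12/2)·3.341²·sin(360°/12) = 33.48 mm²); Merging all regions: the regions partially overlap — summed areas 688.98 mm² minus the doubly-counted overlap 8.37 mm² gives 680.61 mm² — area = 680.61 mm². So its area = 680.61 mm². Layer 74 (z = 14.8): the r=8.5 sphere contributes a regular 12-gon of circumradius √(8.5²−6.3²) = 5.706 (area = (12/2)·5.706²·sin(360°/12) = 97.68 mm²); the cube at (-4, 11) is present — its section is the full 23×28.5 rectangle (area 655.50 mm²); the sphere at (-2.5, 10): section is a regular 12-gon, circumradius = √(r²−h²) = √(4²−0.2²) = 3.995 (area = (12/2)·3.995²·sin(360°/12) = 47.88 mm²); Taking the union: the regions partially overlap — summed areas 801.06 mm² minus the doubly-counted overlap 12.30 mm² gives 788.76 mm² — area = 788.76 mm². So its area = 788.76 mm². Layer 74 is larger (788.76 vs 680.61 mm²).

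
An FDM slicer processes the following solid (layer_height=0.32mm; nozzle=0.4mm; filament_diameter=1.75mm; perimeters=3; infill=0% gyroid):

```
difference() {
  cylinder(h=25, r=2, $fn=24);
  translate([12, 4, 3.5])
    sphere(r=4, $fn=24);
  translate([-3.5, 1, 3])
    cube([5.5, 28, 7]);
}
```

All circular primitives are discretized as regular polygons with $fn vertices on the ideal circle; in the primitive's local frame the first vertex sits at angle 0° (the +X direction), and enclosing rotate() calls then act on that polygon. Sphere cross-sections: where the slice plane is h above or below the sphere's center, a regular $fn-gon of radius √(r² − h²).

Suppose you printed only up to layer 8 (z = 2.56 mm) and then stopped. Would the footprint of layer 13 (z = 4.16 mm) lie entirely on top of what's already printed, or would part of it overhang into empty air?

entirely on top

Compare the two slices. At z = 2.56: the cylinder: section is a regular 24-gon, circumradius r=2 (area = (24/2)·2.000²·sin(360°/24) = 12.42 mm²); the sphere at (12, 4): section is a regular 24-gon, circumradius = √(r²−h²) = √(4²−0.94²) = 3.888 (area = (24/2)·3.888²·sin(360°/24) = 46.95 mm²); the cube at (-3.5, 1) does not reach this height (z outside [3, 10]); After the difference (first − rest): starting from the r=2 cylinder (12.42 mm²), the r=4 sphere at (12, 4) misses the remaining region (no effect) — area = 12.42 mm². At z = 4.16: the r=2 cylinder contributes a regular 24-gon of circumradius 2 (area = (24/2)·2.000²·sin(360°/24) = 12.42 mm²); the sphere at (12, 4): section is a regular 24-gon, circumradius = √(r²−h²) = √(4²−0.66²) = 3.945 (area = (24/2)·3.945²·sin(360°/24) = 48.34 mm²); the 5.5×28 cube at (-3.5, 1) contributes its full rectangle (area 154.00 mm²); Taking the first minus the rest: starting from the r=2 cylinder (12.42 mm²), the r=4 sphere at (12, 4) misses the remaining region (no effect); the 5.5×28 cube at (-3.5, 1) partially overlaps it — only the 2.41 mm² overlap (of its 154.00 mm²) is removed, clipping the outline — area = 10.01 mm². Checking containment: the cross-section at z = 4.16 is a subset of the cross-section at z = 2.56.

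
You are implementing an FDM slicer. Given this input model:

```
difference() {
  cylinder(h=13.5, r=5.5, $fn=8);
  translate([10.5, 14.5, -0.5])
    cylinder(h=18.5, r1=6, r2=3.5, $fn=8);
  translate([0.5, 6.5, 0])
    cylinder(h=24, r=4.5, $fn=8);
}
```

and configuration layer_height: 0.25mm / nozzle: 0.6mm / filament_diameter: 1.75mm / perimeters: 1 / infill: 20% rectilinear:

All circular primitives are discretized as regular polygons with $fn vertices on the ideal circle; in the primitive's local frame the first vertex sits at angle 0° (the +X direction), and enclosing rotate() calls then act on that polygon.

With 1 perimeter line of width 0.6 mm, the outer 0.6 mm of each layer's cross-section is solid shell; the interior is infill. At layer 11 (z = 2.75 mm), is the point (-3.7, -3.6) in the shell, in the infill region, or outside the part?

shell

At z = 2.75 mm: the cylinder: section is a regular 8-gon, circumradius r=5.5; the cone at (10.5, 14.5): at t=0.176 of its height the radius interpolates to r₁+(r₂−r₁)t = 5.561, giving a regular 8-gon of that circumradius; the r=4.5 cylinder at (0.5, 6.5) contributes a regular 8-gon of circumradius 4.5; Taking the first minus the rest: starting from the r=5.5 cylinder, the cone at (10.5, 14.5) misses the remaining region (no effect); the r=4.5 cylinder at (0.5, 6.5) partially overlaps it — only the 14.06 mm² overlap (of its 57.28 mm²) is removed, clipping the outline — 1 connected region. Overall, the cross-section is a single solid region. The nearest boundary edge runs (-3.89, -3.89)→(-5.50, 0.00); distance from the point to it = 0.29 mm. The point is inside the cross-section, 0.29 mm from the nearest boundary — within the 0.6 mm shell band (1 × 0.6).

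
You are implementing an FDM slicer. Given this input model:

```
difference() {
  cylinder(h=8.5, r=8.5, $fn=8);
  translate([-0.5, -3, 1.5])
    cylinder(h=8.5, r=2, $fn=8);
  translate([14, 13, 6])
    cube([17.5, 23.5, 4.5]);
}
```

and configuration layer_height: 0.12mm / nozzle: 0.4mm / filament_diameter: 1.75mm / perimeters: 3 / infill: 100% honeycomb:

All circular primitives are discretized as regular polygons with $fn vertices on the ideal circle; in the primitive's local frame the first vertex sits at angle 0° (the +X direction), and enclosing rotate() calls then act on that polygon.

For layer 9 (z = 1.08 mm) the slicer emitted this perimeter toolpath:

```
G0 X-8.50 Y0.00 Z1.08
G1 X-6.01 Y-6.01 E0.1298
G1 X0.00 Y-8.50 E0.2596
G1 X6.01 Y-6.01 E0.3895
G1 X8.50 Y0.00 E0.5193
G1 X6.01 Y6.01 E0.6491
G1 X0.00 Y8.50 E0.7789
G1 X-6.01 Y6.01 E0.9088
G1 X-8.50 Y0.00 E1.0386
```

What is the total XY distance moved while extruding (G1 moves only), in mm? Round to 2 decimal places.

Sum the Euclidean lengths of each G1 segment: total = 52.04 mm.

52.04 mm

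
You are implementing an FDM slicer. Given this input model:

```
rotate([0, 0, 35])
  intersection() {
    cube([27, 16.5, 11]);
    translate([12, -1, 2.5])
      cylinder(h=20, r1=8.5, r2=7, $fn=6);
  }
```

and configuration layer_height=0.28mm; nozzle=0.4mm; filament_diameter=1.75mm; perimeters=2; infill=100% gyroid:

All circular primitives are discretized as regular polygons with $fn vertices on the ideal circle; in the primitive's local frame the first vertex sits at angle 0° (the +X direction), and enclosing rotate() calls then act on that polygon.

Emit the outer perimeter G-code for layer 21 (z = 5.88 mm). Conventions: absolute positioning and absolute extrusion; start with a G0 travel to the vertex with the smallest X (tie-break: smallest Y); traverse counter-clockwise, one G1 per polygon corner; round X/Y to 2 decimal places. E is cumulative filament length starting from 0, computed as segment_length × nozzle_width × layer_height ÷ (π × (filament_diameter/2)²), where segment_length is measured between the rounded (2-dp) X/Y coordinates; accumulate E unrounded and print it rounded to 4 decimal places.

At z = 5.88 mm: the cube is present — its section is the full 27×16.5 rectangle; the cone at (12, -1) contributes a regular 6-gon of circumradius 8.246 (interpolated between r1=8.5 and r2=7 at t=0.169); Taking the intersection: the cone at (12, -1) partially overlaps the 27×16.5 cube; clipping to the common part keeps 72.43 mm² — 1 connected region; (rotated 35° about Z; rotation is an isometry so areas/perimeters/island counts are preserved). The outline is a single polygon with 4 vertices. Extrusion per mm of travel: 0.4 × 0.28 / (π × 0.875²) = 0.046564. Accumulating E over each segment gives final E = 1.7588.

G0 X2.93 Y9.55 Z5.88
G1 X3.55 Y2.48 E0.3305
G1 X16.11 Y11.28 E1.0446
G1 X9.68 Y14.28 E1.3750
G1 X2.93 Y9.55 E1.7588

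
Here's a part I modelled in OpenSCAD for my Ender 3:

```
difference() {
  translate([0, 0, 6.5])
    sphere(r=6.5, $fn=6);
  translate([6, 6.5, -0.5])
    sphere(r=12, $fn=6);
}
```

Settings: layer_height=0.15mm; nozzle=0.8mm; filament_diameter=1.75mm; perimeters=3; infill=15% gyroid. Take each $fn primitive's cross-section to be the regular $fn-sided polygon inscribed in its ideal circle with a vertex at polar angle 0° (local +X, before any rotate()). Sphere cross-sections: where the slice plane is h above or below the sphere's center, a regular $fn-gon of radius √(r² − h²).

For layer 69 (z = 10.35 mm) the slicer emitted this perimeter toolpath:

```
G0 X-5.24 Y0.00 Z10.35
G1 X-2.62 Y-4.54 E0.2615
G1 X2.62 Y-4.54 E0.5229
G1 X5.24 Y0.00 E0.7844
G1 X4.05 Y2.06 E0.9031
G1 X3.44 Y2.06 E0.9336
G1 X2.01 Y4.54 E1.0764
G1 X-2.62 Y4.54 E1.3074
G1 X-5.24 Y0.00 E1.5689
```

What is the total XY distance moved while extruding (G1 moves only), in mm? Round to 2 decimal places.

Sum the Euclidean lengths of each G1 segment: total = 31.45 mm.

31.45 mm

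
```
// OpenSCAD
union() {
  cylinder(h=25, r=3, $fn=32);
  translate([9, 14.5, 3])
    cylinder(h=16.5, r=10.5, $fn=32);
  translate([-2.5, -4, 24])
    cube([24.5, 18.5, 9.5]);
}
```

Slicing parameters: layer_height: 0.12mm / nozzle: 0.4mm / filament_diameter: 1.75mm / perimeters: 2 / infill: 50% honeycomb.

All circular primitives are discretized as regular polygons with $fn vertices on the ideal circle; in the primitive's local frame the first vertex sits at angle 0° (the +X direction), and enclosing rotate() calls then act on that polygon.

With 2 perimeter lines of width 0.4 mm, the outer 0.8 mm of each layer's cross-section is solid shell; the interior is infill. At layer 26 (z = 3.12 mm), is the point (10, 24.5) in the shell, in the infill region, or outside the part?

At z = 3.12 mm: the r=3 cylinder contributes a regular 32-gon of circumradius 3; the r=10.5 cylinder at (9, 14.5) gives a regular 32-gon of circumradius 10.5 (constant along its height); the cube at (-2.5, -4) is absent (z outside [24, 33.5]); Combining (union): the 2 present regions are separate (no shared area or edge), so areas and boundary lengths simply add and each stays a separate island — 2 connected regions. Overall, the cross-section has 2 separate islands. The nearest boundary edge runs (9.00, 25.00)→(11.05, 24.80); distance from the point to it = 0.40 mm. (Shell/infill is judged within the island containing the point — the largest one.) The point is inside the cross-section, 0.40 mm from the nearest boundary — within the 0.8 mm shell band (2 × 0.4).

shell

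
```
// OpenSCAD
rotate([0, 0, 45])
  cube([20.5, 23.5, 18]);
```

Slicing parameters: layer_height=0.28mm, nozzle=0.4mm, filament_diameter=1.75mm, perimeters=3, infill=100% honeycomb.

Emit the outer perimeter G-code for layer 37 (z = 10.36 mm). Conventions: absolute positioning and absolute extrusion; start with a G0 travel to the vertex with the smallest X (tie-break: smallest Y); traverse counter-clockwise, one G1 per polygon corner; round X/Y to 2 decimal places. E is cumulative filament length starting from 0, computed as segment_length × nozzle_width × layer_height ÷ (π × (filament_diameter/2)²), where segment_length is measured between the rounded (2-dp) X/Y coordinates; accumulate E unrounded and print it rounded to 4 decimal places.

At z = 10.36 mm: the cube (footprint 20.5×23.5) is included at this height; (rotated 45° about Z; rotation is an isometry so areas/perimeters/island counts are preserved). The outline is a single polygon with 4 vertices. Extrusion per mm of travel: 0.4 × 0.28 / (π × 0.875²) = 0.046564. Accumulating E over each segment gives final E = 4.0980.

G0 X-16.62 Y16.62 Z10.36
G1 X0.00 Y0.00 E1.0945
G1 X14.50 Y14.50 E2.0493
G1 X-2.12 Y31.11 E3.1434
G1 X-16.62 Y16.62 E4.0980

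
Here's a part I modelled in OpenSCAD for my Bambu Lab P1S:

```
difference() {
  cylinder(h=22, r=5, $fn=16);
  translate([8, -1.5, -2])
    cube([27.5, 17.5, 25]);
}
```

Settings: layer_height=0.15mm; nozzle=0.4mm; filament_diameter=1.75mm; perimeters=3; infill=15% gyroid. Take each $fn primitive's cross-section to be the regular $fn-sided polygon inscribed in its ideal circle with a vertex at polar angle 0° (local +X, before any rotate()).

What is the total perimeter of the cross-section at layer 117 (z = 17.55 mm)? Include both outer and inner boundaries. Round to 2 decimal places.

31.21 mm

At z = 17.55 mm: the r=5 cylinder gives a regular 16-gon of circumradius 5 (constant along its height) (perimeter = 2·16·5.000·sin(180°/16) = 31.21 mm); the cube at (8, -1.5) is present — its section is the full 27.5×17.5 rectangle (perimeter 90.00 mm); Subtracting the remaining from the first: starting from the r=5 cylinder, the 27.5×17.5 cube at (8, -1.5) misses the remaining region (no effect) — boundary = 31.21 mm. Overall, the cross-section is a single solid region. Total boundary length (outer) = 31.21 mm.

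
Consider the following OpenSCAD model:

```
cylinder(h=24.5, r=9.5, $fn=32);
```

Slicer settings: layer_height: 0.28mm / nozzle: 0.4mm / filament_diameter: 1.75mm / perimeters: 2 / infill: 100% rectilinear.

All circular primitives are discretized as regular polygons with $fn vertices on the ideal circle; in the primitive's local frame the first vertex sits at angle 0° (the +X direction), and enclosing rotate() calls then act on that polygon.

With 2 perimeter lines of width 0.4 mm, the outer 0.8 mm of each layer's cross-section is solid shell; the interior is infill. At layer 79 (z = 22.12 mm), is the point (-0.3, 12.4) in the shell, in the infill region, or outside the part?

At z = 22.12 mm: the r=9.5 cylinder contributes a regular 32-gon of circumradius 9.5. Overall, the cross-section is a single solid region. The nearest boundary edge runs (0.00, 9.50)→(-1.85, 9.32); distance from the point to it = 2.92 mm. The point is not inside any of the regions above, so it lies outside the cross-section (2.92 mm from the nearest boundary).

outside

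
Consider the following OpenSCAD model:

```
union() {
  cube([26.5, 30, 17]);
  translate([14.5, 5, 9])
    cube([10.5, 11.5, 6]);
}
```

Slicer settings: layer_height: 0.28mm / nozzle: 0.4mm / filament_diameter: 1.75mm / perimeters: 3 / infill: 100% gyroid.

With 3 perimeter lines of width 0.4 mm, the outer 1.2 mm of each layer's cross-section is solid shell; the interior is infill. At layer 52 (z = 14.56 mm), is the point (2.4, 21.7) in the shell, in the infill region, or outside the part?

At z = 14.56 mm: the cube is present — its section is the full 26.5×30 rectangle; the cube at (14.5, 5) is present — its section is the full 10.5×11.5 rectangle; Combining (union): the 10.5×11.5 cube at (14.5, 5) lies entirely inside the 26.5×30 cube, so the union is just the 26.5×30 cube — 1 connected region. Overall, the cross-section is a single solid region. The nearest boundary edge runs (0.00, 0.00)→(0.00, 30.00); distance from the point to it = 2.40 mm. The point is inside the cross-section and 2.40 mm from the nearest boundary — more than the 1.2 mm shell width (3 × 0.4), so it's in the infill interior.

infill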